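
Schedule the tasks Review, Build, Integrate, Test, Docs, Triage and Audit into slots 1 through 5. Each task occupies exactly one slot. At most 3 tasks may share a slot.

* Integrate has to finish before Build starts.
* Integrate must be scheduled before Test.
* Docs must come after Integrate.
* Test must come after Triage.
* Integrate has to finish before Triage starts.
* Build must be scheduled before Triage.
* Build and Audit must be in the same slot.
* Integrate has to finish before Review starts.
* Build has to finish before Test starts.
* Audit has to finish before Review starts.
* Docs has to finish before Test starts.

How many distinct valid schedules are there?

Splitting on Review: it can be 3 (8), 4 (13), 5 (13). Listing each branch's schedules as (Build, Integrate, Test, Docs, Triage, Audit):
Review=3: (2,1,4,2,3,2) (2,1,4,3,3,2) (2,1,5,2,3,2) (2,1,5,2,4,2) (2,1,5,3,3,2) (2,1,5,3,4,2) (2,1,5,4,3,2) (2,1,5,4,4,2) — 8.
Review=4: (2,1,4,2,3,2) (2,1,4,3,3,2) (2,1,5,2,3,2) (2,1,5,2,4,2) (2,1,5,3,3,2) (2,1,5,3,4,2) (2,1,5,4,3,2) (2,1,5,4,4,2) (3,1,5,2,4,3) (3,1,5,3,4,3) (3,1,5,4,4,3) (3,2,5,3,4,3) (3,2,5,4,4,3) — 13.
Review=5: (2,1,4,2,3,2) (2,1,4,3,3,2) (2,1,5,2,3,2) (2,1,5,2,4,2) (2,1,5,3,3,2) (2,1,5,3,4,2) (2,1,5,4,3,2) (2,1,5,4,4,2) (3,1,5,2,4,3) (3,1,5,3,4,3) (3,1,5,4,4,3) (3,2,5,3,4,3) (3,2,5,4,4,3) — 13.
Summing: 8 + 13 + 13 = 34.

34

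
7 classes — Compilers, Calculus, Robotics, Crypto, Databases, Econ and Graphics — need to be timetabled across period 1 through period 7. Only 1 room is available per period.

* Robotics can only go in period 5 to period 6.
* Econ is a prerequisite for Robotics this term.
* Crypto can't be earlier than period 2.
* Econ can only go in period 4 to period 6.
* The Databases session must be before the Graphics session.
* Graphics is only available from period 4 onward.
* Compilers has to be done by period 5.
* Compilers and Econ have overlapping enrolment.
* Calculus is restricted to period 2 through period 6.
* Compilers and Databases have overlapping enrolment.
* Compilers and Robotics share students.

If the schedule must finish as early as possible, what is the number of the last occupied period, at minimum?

period 7

The precedence chain requires at least 2 distinct periods.
With at most 1 per period and 7 classes, at least 7 periods are needed.
Robotics can't be placed before period 5, so the schedule must run through at least period 5.
7 works (last occupied period: period 7): for example Compilers=period 1, Calculus=period 2, Econ=period 4, Crypto=period 7, Graphics=period 6, Databases=period 3, Robotics=period 5.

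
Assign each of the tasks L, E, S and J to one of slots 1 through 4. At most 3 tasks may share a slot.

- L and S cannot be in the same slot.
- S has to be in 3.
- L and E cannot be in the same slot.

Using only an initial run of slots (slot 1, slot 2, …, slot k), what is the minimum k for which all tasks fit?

With at most 3 per slot and 4 tasks, at least 2 slots are needed.
S can't be placed before 3, so the schedule must run through at least slot 3.
3 works (last occupied slot: 3): for example S=3; E=2; L=1; J=1.

3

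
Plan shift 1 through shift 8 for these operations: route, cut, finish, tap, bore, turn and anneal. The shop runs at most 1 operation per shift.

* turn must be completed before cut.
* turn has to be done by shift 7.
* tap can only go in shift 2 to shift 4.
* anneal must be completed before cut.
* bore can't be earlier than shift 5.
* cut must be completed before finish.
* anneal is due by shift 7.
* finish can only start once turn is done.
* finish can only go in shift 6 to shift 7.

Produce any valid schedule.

cut=shift 4, anneal=shift 3, bore=shift 5, finish=shift 6, turn=shift 1, tap=shift 2, route=shift 7

Checking: cut(shift 4) before finish(shift 6); turn(shift 1) before finish(shift 6); turn(shift 1) before cut(shift 4); anneal(shift 3) before cut(shift 4); finish=shift 6 in [shift 6,shift 7]; tap=shift 2 in [shift 2,shift 4]; turn=shift 1 in [shift 1,shift 7]; bore=shift 5 in [shift 5,shift 8]; anneal=shift 3 in [shift 1,shift 7]; max 1 per shift (cap 1).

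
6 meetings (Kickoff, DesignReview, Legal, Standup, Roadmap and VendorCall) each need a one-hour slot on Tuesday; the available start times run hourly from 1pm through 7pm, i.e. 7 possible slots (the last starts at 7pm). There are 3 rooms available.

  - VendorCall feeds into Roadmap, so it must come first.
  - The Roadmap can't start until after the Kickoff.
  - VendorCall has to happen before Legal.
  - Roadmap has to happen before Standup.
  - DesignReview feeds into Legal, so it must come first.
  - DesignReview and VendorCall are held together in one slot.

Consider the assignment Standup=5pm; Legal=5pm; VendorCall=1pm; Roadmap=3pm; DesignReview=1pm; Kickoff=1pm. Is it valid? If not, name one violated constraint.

Valid

The Roadmap can't start until after the Kickoff — holds.
Roadmap has to happen before Standup — holds.
DesignReview feeds into Legal, so it must come first — holds.
There are 3 rooms available — holds.
VendorCall has to happen before Legal — holds.
DesignReview and VendorCall are held together in one slot — holds.
VendorCall feeds into Roadmap, so it must come first — holds.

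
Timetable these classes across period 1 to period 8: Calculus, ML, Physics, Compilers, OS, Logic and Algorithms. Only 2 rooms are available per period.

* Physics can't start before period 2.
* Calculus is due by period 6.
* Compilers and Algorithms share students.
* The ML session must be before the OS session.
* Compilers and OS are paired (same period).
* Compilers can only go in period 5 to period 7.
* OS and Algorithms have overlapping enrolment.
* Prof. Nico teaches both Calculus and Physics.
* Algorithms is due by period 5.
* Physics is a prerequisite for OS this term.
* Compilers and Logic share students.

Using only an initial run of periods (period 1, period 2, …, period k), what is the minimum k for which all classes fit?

The precedence chain requires at least 2 distinct periods.
With at most 2 per period and 7 classes, at least 4 periods are needed.
Compilers can't be placed before period 5, so the schedule must run through at least period 5.
5 works (last occupied period: period 5): for example Calculus -> period 1, Compilers -> period 5, Physics -> period 2, Logic -> period 2, OS -> period 5, Algorithms -> period 3, ML -> period 1.

5 periods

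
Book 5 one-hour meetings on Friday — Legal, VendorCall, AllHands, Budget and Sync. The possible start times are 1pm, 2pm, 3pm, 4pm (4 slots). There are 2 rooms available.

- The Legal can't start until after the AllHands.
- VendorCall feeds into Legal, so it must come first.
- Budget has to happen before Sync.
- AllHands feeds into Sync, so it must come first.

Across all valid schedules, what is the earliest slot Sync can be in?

2pm

Precedence pushes Sync to at least 2pm.
Sync at 2pm is achievable: VendorCall -> 2pm; Budget -> 1pm; Sync -> 2pm; AllHands -> 1pm; Legal -> 3pm.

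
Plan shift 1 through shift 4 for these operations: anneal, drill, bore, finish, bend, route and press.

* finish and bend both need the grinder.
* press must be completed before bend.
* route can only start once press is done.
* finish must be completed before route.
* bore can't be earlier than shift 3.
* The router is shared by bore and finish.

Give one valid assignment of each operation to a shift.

bend=shift 2; anneal=shift 1; bore=shift 3; drill=shift 1; finish=shift 1; route=shift 2; press=shift 1

Checking: press(shift 1) before bend(shift 2); press(shift 1) before route(shift 2); finish(shift 1) before route(shift 2); bore(shift 3) != finish(shift 1); finish(shift 1) != bend(shift 2); bore=shift 3 in [shift 3,shift 4].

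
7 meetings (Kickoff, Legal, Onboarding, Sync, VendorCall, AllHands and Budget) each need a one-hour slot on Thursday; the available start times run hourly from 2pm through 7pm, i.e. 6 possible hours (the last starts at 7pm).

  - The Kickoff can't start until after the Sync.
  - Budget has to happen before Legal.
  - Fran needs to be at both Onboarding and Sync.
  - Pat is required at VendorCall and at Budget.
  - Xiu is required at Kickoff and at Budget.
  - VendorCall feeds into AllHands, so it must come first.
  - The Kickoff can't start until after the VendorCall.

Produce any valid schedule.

Legal in 5pm, Budget in 4pm, Onboarding in 3pm, AllHands in 3pm, VendorCall in 2pm, Sync in 2pm, Kickoff in 3pm

Checking: VendorCall(2pm) before AllHands(3pm); Budget(4pm) before Legal(5pm); Sync(2pm) before Kickoff(3pm); VendorCall(2pm) before Kickoff(3pm); Kickoff(3pm) != Budget(4pm); VendorCall(2pm) != Budget(4pm); Onboarding(3pm) != Sync(2pm).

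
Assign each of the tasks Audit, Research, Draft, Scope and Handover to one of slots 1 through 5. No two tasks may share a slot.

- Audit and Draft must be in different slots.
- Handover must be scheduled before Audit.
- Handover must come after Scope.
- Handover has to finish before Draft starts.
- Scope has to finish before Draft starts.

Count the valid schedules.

Splitting on Audit: it can be 3 (2), 4 (4), 5 (4). Listing each branch's schedules as (Research, Draft, Scope, Handover):
Audit=3: (4,5,1,2) (5,4,1,2) — 2.
Audit=4: (1,5,2,3) (2,5,1,3) (3,5,1,2) (5,3,1,2) — 4.
Audit=5: (1,4,2,3) (2,4,1,3) (3,4,1,2) (4,3,1,2) — 4.
Summing: 2 + 4 + 4 = 10.

10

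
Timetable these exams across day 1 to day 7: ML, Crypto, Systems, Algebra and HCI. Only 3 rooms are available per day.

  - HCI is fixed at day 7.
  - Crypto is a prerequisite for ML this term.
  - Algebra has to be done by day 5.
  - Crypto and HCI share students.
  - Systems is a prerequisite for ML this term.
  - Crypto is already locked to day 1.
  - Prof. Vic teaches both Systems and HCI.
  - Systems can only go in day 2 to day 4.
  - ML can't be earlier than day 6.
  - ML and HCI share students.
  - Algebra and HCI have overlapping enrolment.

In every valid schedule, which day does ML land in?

day 6

ML's window is day 6–day 7.
HCI is fixed at day 7, and ML can't share a day with HCI.
So ML must be day 6.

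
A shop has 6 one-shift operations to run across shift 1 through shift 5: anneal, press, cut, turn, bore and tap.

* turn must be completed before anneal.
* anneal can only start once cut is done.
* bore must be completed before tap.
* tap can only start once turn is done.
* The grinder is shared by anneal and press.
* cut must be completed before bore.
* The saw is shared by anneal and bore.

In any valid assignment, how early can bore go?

shift 2

Precedence pushes bore to at least shift 2; downstream work caps bore at shift 4.
bore at shift 2 is achievable: cut=shift 1; press=shift 1; turn=shift 1; bore=shift 2; tap=shift 3; anneal=shift 3.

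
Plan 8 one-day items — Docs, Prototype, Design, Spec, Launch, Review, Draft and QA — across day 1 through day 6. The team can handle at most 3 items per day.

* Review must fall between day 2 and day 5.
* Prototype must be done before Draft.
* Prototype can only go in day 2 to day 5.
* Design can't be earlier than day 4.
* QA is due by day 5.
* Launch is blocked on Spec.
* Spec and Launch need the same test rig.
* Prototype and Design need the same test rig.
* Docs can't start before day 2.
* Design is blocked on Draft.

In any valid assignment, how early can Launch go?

day 2

Precedence pushes Launch to at least day 2.
Launch at day 2 is achievable: Docs -> day 3, QA -> day 1, Launch -> day 2, Spec -> day 1, Prototype -> day 2, Draft -> day 3, Review -> day 2, Design -> day 4.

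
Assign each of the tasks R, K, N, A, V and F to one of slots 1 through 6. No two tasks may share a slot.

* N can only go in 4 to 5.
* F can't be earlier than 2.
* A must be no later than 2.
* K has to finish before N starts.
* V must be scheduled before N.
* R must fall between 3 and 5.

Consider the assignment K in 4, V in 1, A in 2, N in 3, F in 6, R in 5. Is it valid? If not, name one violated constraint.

R must fall between 3 and 5 — holds.
No two tasks may share a slot — holds.
N can only go in 4 to 5 — violated.
K has to finish before N starts — violated.
V must be scheduled before N — holds.
A must be no later than 2 — holds.
F can't be earlier than 2 — holds.

No — it violates: K has to finish before N starts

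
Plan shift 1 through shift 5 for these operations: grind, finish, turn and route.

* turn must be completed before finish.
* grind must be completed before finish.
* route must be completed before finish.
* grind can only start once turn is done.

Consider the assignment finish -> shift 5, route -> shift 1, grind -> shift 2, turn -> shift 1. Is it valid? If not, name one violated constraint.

Valid

route must be completed before finish — holds.
turn must be completed before finish — holds.
grind can only start once turn is done — holds.
grind must be completed before finish — holds.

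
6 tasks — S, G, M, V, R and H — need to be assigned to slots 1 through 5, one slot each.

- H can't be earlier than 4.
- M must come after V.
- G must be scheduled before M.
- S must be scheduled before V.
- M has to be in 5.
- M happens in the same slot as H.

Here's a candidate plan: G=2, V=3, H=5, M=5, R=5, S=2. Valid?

M must come after V — holds.
H can't be earlier than 4 — holds.
G must be scheduled before M — holds.
S must be scheduled before V — holds.
M happens in the same slot as H — holds.
M has to be in 5 — holds.

Valid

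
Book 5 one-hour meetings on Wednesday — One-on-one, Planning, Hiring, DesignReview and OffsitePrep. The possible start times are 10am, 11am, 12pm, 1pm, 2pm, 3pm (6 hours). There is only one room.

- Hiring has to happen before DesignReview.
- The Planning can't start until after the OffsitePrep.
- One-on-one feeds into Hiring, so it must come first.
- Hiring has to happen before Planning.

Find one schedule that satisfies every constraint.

One-on-one=10am; DesignReview=2pm; OffsitePrep=12pm; Planning=1pm; Hiring=11am

Checking: Hiring(11am) before Planning(1pm); OffsitePrep(12pm) before Planning(1pm); Hiring(11am) before DesignReview(2pm); One-on-one(10am) before Hiring(11am); max 1 per hour (cap 1).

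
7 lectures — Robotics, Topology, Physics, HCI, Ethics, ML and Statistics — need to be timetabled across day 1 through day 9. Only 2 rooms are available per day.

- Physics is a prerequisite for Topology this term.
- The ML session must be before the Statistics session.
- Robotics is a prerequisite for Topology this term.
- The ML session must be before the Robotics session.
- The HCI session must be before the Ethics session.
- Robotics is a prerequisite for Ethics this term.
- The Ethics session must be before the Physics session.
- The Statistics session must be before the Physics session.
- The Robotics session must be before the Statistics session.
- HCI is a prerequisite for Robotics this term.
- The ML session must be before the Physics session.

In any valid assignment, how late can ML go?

Downstream work caps ML at day 5.
ML at day 5 is achievable: HCI in day 1; ML in day 5; Topology in day 9; Ethics in day 7; Physics in day 8; Statistics in day 7; Robotics in day 6.

day 5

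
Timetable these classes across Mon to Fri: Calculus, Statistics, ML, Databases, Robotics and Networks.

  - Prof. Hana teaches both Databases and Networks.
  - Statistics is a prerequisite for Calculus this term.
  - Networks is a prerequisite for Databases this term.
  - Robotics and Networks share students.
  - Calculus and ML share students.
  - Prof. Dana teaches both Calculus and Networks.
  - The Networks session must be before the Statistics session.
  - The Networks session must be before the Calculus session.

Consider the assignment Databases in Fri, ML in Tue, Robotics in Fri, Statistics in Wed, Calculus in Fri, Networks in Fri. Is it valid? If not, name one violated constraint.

Invalid. Robotics and Networks share students.

Statistics is a prerequisite for Calculus this term — holds.
The Networks session must be before the Statistics session — violated.
The Networks session must be before the Calculus session — violated.
Robotics and Networks share students — violated.
Networks is a prerequisite for Databases this term — violated.
Prof. Dana teaches both Calculus and Networks — violated.
Calculus and ML share students — holds.
Prof. Hana teaches both Databases and Networks — violated.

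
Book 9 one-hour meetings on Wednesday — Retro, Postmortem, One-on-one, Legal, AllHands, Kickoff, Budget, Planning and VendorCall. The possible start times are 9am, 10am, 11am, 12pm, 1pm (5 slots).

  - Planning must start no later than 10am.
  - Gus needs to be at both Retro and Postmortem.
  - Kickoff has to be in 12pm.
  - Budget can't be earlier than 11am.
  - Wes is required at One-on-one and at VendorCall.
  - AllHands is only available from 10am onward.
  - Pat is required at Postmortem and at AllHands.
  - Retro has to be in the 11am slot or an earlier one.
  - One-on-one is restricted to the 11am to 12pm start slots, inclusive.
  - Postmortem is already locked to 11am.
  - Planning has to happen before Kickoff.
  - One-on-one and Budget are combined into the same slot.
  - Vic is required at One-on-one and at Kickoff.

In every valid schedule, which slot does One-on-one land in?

11am

One-on-one's window is 11am–12pm.
Kickoff is fixed at 12pm, and One-on-one can't share a slot with Kickoff.
So One-on-one must be 11am.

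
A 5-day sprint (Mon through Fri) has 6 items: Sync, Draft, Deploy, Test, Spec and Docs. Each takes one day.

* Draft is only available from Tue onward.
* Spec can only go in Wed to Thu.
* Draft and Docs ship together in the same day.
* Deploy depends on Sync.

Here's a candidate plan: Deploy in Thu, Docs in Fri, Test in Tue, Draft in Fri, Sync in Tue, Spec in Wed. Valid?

Draft is only available from Tue onward — holds.
Spec can only go in Wed to Thu — holds.
Draft and Docs ship together in the same day — holds.
Deploy depends on Sync — holds.

Yes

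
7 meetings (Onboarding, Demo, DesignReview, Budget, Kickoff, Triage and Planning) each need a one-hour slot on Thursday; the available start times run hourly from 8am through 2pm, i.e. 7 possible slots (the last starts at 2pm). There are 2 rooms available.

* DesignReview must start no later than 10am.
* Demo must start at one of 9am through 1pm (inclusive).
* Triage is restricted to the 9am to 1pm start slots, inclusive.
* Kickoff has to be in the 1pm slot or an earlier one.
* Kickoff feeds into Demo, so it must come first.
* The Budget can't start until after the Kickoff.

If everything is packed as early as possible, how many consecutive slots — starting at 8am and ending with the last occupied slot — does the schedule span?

4

The precedence chain requires at least 2 distinct slots.
With at most 2 per slot and 7 meetings, at least 4 slots are needed.
4 works (last occupied slot: 11am): for example Demo in 9am; Onboarding in 10am; DesignReview in 8am; Planning in 11am; Triage in 9am; Budget in 10am; Kickoff in 8am.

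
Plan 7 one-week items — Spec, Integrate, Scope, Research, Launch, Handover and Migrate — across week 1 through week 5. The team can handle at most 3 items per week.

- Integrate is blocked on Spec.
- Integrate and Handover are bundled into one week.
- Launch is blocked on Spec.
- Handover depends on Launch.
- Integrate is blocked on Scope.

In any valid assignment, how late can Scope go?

Downstream work caps Scope at week 4.
Scope at week 4 is achievable: Spec in week 1, Integrate in week 5, Handover in week 5, Launch in week 2, Migrate in week 1, Scope in week 4, Research in week 1.

week 4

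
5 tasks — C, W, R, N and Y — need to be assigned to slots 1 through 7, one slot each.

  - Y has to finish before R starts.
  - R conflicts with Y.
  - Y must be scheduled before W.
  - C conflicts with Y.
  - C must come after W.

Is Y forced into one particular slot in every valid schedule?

No

Y can be 1 (e.g. N=1, W=2, Y=1, R=2, C=3) or 2 (e.g. C=4, N=1, R=3, Y=2, W=3).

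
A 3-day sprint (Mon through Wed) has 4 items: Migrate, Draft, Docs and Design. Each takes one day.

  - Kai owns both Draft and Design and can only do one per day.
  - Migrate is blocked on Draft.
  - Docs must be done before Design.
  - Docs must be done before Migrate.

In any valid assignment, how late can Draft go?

Downstream work caps Draft at Tue.
Draft at Tue is achievable: Migrate=Wed; Draft=Tue; Design=Wed; Docs=Mon.

Tue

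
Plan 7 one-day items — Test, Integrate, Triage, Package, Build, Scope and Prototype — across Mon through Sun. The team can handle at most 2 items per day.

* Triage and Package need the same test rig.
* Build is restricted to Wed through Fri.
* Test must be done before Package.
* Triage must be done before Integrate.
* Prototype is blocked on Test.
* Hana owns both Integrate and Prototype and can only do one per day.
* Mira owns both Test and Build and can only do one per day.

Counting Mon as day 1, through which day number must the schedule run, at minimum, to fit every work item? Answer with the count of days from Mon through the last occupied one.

The precedence chain requires at least 2 distinct days.
With at most 2 per day and 7 work items, at least 4 days are needed.
Build can't be placed before Wed — that is day 3 counting from Mon — so the schedule must run through at least 3 days.
4 works (last occupied day: Thu): for example Build in Wed; Test in Mon; Scope in Thu; Prototype in Wed; Integrate in Tue; Package in Tue; Triage in Mon.

4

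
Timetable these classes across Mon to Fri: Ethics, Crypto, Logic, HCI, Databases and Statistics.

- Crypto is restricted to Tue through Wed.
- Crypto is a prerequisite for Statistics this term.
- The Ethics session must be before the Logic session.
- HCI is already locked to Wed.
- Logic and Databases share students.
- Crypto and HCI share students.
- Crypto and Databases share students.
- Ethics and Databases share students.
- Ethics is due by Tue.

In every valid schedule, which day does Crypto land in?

Crypto's window is Tue–Wed.
HCI is fixed at Wed, and Crypto can't share a day with HCI.
So Crypto must be Tue.

Tue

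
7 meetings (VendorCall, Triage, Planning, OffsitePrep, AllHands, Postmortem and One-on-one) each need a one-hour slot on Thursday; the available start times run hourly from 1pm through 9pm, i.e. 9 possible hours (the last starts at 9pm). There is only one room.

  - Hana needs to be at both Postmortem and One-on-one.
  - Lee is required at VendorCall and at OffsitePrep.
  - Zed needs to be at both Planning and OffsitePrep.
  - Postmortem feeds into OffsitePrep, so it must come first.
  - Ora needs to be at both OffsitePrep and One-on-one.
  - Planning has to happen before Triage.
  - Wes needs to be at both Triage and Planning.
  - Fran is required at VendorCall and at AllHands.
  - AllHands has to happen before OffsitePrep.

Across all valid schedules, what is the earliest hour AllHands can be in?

1pm

Downstream work caps AllHands at 8pm.
AllHands at 1pm is achievable: VendorCall in 6pm, Triage in 5pm, One-on-one in 7pm, Postmortem in 2pm, OffsitePrep in 3pm, AllHands in 1pm, Planning in 4pm.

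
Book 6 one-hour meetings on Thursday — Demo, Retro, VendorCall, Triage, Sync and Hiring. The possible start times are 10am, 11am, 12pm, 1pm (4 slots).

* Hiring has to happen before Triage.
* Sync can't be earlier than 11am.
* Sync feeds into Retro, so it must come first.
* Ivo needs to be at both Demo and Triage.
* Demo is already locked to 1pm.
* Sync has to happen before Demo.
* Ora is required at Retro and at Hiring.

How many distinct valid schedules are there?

Splitting on Retro: it can be 12pm (12), 1pm (24). Listing each branch's schedules as (Demo, VendorCall, Triage, Sync, Hiring):
Retro=12pm: (1pm,10am,11am,11am,10am) (1pm,10am,12pm,11am,10am) (1pm,10am,12pm,11am,11am) (1pm,11am,11am,11am,10am) (1pm,11am,12pm,11am,10am) (1pm,11am,12pm,11am,11am) (1pm,12pm,11am,11am,10am) (1pm,12pm,12pm,11am,10am) (1pm,12pm,12pm,11am,11am) (1pm,1pm,11am,11am,10am) (1pm,1pm,12pm,11am,10am) (1pm,1pm,12pm,11am,11am) — 12.
Retro=1pm: (1pm,10am,11am,11am,10am) (1pm,10am,11am,12pm,10am) (1pm,10am,12pm,11am,10am) (1pm,10am,12pm,11am,11am) (1pm,10am,12pm,12pm,10am) (1pm,10am,12pm,12pm,11am) (1pm,11am,11am,11am,10am) (1pm,11am,11am,12pm,10am) (1pm,11am,12pm,11am,10am) (1pm,11am,12pm,11am,11am) (1pm,11am,12pm,12pm,10am) (1pm,11am,12pm,12pm,11am) (1pm,12pm,11am,11am,10am) (1pm,12pm,11am,12pm,10am) (1pm,12pm,12pm,11am,10am) (1pm,12pm,12pm,11am,11am) (1pm,12pm,12pm,12pm,10am) (1pm,12pm,12pm,12pm,11am) (1pm,1pm,11am,11am,10am) (1pm,1pm,11am,12pm,10am) (1pm,1pm,12pm,11am,10am) (1pm,1pm,12pm,11am,11am) (1pm,1pm,12pm,12pm,10am) (1pm,1pm,12pm,12pm,11am) — 24.
Summing: 12 + 24 = 36.

36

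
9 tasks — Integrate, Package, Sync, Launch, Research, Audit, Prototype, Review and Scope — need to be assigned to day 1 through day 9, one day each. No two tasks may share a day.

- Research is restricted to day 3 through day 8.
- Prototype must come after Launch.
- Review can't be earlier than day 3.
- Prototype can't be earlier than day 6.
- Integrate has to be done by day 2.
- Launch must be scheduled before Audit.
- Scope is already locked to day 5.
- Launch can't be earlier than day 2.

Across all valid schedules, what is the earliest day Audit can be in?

day 3

Precedence pushes Audit to at least day 3.
Audit at day 3 is achievable: Integrate=day 1, Launch=day 2, Sync=day 9, Prototype=day 6, Research=day 4, Scope=day 5, Review=day 7, Audit=day 3, Package=day 8.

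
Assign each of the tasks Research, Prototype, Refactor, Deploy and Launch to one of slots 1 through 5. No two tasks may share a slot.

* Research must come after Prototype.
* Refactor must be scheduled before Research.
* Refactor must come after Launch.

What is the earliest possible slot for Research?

4

Precedence pushes Research to at least 3.
Research at 4 is achievable: Deploy in 5; Prototype in 3; Launch in 1; Research in 4; Refactor in 2.
Nothing earlier works — the capacity limit rule out every slot before 4.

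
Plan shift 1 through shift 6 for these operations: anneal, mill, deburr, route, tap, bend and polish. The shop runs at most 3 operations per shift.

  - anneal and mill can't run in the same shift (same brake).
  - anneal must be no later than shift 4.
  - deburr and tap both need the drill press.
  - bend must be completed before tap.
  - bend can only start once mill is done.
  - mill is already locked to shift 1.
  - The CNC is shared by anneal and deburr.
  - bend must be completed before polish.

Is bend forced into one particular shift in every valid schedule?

No

bend can be shift 2 (e.g. bend=shift 2, route=shift 1, polish=shift 3, anneal=shift 2, deburr=shift 1, mill=shift 1, tap=shift 3) or shift 3 (e.g. anneal -> shift 2, bend -> shift 3, route -> shift 1, polish -> shift 4, tap -> shift 4, mill -> shift 1, deburr -> shift 1).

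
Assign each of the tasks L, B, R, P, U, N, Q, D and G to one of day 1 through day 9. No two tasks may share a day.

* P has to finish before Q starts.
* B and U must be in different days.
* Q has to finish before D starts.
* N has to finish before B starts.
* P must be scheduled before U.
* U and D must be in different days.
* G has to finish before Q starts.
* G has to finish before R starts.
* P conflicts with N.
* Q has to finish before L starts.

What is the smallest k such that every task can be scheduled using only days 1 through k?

The precedence chain requires at least 3 distinct days.
With at most 1 per day and 9 tasks, at least 9 days are needed.
9 works (last occupied day: day 9): for example U in day 8; B in day 6; D in day 9; P in day 1; Q in day 3; G in day 2; R in day 7; N in day 5; L in day 4.

9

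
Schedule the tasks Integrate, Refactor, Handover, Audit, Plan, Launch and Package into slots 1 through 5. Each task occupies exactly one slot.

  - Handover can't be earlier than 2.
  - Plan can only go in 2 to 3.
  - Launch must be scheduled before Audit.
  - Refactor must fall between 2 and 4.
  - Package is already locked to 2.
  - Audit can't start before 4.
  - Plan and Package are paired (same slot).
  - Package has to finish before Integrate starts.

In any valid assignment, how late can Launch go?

Downstream work caps Launch at 4.
Launch at 4 is achievable: Plan -> 2, Refactor -> 2, Launch -> 4, Audit -> 5, Integrate -> 3, Handover -> 2, Package -> 2.

4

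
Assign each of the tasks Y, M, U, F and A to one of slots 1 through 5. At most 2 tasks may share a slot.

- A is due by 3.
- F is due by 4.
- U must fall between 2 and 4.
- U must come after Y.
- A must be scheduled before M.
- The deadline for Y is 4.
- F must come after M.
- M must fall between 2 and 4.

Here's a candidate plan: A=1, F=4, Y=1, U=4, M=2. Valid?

Yes, all constraints hold

The deadline for Y is 4 — holds.
U must fall between 2 and 4 — holds.
A is due by 3 — holds.
At most 2 tasks may share a slot — holds.
F is due by 4 — holds.
U must come after Y — holds.
F must come after M — holds.
A must be scheduled before M — holds.
M must fall between 2 and 4 — holds.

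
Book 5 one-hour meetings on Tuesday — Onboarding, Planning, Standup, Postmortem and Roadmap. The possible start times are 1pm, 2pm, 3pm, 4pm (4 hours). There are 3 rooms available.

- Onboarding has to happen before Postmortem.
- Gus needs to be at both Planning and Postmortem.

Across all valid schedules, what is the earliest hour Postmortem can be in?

2pm

Precedence pushes Postmortem to at least 2pm.
Postmortem at 2pm is achievable: Onboarding=1pm, Postmortem=2pm, Standup=1pm, Roadmap=2pm, Planning=1pm.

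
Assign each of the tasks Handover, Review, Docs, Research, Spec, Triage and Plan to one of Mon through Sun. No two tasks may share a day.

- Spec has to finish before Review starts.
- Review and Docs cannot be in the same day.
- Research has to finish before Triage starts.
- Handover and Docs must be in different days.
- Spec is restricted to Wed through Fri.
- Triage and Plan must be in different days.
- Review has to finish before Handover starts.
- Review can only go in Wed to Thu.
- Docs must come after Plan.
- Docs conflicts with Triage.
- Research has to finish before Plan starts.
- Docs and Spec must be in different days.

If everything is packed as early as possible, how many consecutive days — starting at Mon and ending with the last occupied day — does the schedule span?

The precedence chain requires at least 3 distinct days.
With at most 1 per day and 7 tasks, at least 7 days are needed.
Propagating the time windows through the other constraints, Handover can't land before Fri — that is day 5 counting from Mon — so the schedule must run through at least 5 days.
7 works (last occupied day: Sun): for example Review in Thu, Docs in Sat, Handover in Fri, Triage in Sun, Research in Mon, Spec in Wed, Plan in Tue.

7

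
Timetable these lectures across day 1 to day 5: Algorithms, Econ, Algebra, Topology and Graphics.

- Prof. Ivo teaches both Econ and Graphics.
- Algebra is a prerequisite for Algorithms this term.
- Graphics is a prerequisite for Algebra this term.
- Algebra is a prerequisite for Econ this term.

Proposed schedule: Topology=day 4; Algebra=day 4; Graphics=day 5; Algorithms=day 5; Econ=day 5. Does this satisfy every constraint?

Algebra is a prerequisite for Algorithms this term — holds.
Algebra is a prerequisite for Econ this term — holds.
Prof. Ivo teaches both Econ and Graphics — violated.
Graphics is a prerequisite for Algebra this term — violated.

Invalid. Prof. Ivo teaches both Econ and Graphics.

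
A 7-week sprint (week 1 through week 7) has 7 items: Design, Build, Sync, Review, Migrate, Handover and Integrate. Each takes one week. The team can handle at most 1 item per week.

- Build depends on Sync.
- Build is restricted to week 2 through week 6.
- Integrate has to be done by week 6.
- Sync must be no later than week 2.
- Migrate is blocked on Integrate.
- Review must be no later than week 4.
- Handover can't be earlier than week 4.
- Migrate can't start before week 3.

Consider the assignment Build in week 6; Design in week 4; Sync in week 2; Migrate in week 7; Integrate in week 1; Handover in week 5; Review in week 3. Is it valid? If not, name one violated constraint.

Yes, all constraints hold

Integrate has to be done by week 6 — holds.
The team can handle at most 1 item per week — holds.
Migrate can't start before week 3 — holds.
Review must be no later than week 4 — holds.
Build is restricted to week 2 through week 6 — holds.
Migrate is blocked on Integrate — holds.
Build depends on Sync — holds.
Handover can't be earlier than week 4 — holds.
Sync must be no later than week 2 — holds.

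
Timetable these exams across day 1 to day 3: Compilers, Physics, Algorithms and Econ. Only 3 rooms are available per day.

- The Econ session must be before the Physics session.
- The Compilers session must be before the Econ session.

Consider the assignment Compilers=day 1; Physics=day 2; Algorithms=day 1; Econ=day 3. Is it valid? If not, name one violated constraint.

No. The Econ session must be before the Physics session is not satisfied.

The Compilers session must be before the Econ session — holds.
Only 3 rooms are available per day — holds.
The Econ session must be before the Physics session — violated.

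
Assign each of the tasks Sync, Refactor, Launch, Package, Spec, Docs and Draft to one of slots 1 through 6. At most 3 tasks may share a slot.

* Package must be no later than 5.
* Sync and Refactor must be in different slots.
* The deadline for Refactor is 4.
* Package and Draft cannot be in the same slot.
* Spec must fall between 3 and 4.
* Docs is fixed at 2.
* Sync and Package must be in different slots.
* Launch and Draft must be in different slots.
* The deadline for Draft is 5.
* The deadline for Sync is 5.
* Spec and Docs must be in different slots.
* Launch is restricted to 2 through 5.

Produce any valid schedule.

Docs -> 2; Spec -> 3; Draft -> 3; Refactor -> 1; Package -> 1; Launch -> 2; Sync -> 2

Checking: Package(1) != Draft(3); Spec(3) != Docs(2); Sync(2) != Package(1); Sync(2) != Refactor(1); Launch(2) != Draft(3); Docs=2 in [2,2]; Refactor=1 in [1,4]; Draft=3 in [1,5]; Launch=2 in [2,5]; Spec=3 in [3,4]; Sync=2 in [1,5]; Package=1 in [1,5]; max 3 per slot (cap 3).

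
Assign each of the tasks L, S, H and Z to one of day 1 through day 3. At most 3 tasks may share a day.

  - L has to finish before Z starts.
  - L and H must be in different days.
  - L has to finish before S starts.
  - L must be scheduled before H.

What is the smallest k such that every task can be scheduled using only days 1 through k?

2

The precedence chain requires at least 2 distinct days.
With at most 3 per day and 4 tasks, at least 2 days are needed.
2 works (last occupied day: day 2): for example L -> day 1, H -> day 2, S -> day 2, Z -> day 2.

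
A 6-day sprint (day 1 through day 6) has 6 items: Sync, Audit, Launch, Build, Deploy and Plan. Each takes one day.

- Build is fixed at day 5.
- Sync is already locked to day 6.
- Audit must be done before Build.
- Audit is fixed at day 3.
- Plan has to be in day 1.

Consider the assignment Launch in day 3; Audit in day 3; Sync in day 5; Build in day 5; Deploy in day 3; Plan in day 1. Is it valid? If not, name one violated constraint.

Invalid. Sync is already locked to day 6.

Audit is fixed at day 3 — holds.
Sync is already locked to day 6 — violated.
Plan has to be in day 1 — holds.
Audit must be done before Build — holds.
Build is fixed at day 5 — holds.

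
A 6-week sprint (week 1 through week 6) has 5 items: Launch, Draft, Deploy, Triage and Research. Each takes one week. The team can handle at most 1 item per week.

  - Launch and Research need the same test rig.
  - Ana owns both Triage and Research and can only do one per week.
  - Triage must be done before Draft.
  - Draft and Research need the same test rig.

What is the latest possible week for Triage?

Downstream work caps Triage at week 5.
Triage at week 5 is achievable: Research=week 3, Triage=week 5, Deploy=week 2, Launch=week 1, Draft=week 6.

week 5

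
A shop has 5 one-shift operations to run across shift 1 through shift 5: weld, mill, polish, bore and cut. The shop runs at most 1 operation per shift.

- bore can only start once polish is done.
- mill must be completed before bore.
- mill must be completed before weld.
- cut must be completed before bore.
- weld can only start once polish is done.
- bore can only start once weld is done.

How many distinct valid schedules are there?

Splitting on weld: it can be shift 3 (2), shift 4 (6). Listing each branch's schedules as (mill, polish, bore, cut) by shift number:
weld=shift 3: (1,2,5,4) (2,1,5,4) — 2.
weld=shift 4: (1,2,5,3) (1,3,5,2) (2,1,5,3) (2,3,5,1) (3,1,5,2) (3,2,5,1) — 6.
Summing: 2 + 6 = 8.

8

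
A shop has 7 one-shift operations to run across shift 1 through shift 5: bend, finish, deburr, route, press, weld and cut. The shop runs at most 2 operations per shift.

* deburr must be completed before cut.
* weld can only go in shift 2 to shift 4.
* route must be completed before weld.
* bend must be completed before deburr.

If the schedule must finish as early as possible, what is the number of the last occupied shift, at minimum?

shift 4

The precedence chain requires at least 3 distinct shifts.
With at most 2 per shift and 7 operations, at least 4 shifts are needed.
4 works (last occupied shift: shift 4): for example finish -> shift 3, bend -> shift 1, press -> shift 4, route -> shift 1, cut -> shift 3, deburr -> shift 2, weld -> shift 2.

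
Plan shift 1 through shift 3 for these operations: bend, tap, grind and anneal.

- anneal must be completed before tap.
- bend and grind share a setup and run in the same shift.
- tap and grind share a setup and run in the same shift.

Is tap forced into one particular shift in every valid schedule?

tap can be shift 2 (e.g. anneal in shift 1; tap in shift 2; grind in shift 2; bend in shift 2) or shift 3 (e.g. grind=shift 3; bend=shift 3; tap=shift 3; anneal=shift 1).

No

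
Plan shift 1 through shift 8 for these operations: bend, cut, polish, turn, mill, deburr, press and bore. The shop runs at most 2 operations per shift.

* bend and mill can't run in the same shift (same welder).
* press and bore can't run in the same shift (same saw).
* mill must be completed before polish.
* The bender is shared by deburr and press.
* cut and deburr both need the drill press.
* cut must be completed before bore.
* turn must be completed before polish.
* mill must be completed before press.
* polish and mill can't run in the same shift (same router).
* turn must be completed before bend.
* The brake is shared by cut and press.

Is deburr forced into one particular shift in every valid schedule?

No

deburr can be shift 1 (e.g. bore=shift 5, deburr=shift 1, polish=shift 3, turn=shift 1, cut=shift 2, bend=shift 3, mill=shift 2, press=shift 4) or shift 2 (e.g. turn=shift 1; press=shift 4; mill=shift 1; cut=shift 3; polish=shift 2; bend=shift 3; bore=shift 5; deburr=shift 2).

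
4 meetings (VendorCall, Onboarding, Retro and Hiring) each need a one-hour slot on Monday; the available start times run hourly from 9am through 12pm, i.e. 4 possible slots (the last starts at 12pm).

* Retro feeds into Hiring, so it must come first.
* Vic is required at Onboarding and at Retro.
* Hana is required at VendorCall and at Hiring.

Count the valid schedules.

54

Splitting on VendorCall: it can be 9am (18), 10am (15), 11am (12), 12pm (9). Listing each branch's schedules as (Onboarding, Retro, Hiring):
VendorCall=9am: (9am,10am,11am) (9am,10am,12pm) (9am,11am,12pm) (10am,9am,10am) (10am,9am,11am) (10am,9am,12pm) (10am,11am,12pm) (11am,9am,10am) (11am,9am,11am) (11am,9am,12pm) (11am,10am,11am) (11am,10am,12pm) (12pm,9am,10am) (12pm,9am,11am) (12pm,9am,12pm) (12pm,10am,11am) (12pm,10am,12pm) (12pm,11am,12pm) — 18.
VendorCall=10am: (9am,10am,11am) (9am,10am,12pm) (9am,11am,12pm) (10am,9am,11am) (10am,9am,12pm) (10am,11am,12pm) (11am,9am,11am) (11am,9am,12pm) (11am,10am,11am) (11am,10am,12pm) (12pm,9am,11am) (12pm,9am,12pm) (12pm,10am,11am) (12pm,10am,12pm) (12pm,11am,12pm) — 15.
VendorCall=11am: (9am,10am,12pm) (9am,11am,12pm) (10am,9am,10am) (10am,9am,12pm) (10am,11am,12pm) (11am,9am,10am) (11am,9am,12pm) (11am,10am,12pm) (12pm,9am,10am) (12pm,9am,12pm) (12pm,10am,12pm) (12pm,11am,12pm) — 12.
VendorCall=12pm: (9am,10am,11am) (10am,9am,10am) (10am,9am,11am) (11am,9am,10am) (11am,9am,11am) (11am,10am,11am) (12pm,9am,10am) (12pm,9am,11am) (12pm,10am,11am) — 9.
Summing: 18 + 15 + 12 + 9 = 54.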